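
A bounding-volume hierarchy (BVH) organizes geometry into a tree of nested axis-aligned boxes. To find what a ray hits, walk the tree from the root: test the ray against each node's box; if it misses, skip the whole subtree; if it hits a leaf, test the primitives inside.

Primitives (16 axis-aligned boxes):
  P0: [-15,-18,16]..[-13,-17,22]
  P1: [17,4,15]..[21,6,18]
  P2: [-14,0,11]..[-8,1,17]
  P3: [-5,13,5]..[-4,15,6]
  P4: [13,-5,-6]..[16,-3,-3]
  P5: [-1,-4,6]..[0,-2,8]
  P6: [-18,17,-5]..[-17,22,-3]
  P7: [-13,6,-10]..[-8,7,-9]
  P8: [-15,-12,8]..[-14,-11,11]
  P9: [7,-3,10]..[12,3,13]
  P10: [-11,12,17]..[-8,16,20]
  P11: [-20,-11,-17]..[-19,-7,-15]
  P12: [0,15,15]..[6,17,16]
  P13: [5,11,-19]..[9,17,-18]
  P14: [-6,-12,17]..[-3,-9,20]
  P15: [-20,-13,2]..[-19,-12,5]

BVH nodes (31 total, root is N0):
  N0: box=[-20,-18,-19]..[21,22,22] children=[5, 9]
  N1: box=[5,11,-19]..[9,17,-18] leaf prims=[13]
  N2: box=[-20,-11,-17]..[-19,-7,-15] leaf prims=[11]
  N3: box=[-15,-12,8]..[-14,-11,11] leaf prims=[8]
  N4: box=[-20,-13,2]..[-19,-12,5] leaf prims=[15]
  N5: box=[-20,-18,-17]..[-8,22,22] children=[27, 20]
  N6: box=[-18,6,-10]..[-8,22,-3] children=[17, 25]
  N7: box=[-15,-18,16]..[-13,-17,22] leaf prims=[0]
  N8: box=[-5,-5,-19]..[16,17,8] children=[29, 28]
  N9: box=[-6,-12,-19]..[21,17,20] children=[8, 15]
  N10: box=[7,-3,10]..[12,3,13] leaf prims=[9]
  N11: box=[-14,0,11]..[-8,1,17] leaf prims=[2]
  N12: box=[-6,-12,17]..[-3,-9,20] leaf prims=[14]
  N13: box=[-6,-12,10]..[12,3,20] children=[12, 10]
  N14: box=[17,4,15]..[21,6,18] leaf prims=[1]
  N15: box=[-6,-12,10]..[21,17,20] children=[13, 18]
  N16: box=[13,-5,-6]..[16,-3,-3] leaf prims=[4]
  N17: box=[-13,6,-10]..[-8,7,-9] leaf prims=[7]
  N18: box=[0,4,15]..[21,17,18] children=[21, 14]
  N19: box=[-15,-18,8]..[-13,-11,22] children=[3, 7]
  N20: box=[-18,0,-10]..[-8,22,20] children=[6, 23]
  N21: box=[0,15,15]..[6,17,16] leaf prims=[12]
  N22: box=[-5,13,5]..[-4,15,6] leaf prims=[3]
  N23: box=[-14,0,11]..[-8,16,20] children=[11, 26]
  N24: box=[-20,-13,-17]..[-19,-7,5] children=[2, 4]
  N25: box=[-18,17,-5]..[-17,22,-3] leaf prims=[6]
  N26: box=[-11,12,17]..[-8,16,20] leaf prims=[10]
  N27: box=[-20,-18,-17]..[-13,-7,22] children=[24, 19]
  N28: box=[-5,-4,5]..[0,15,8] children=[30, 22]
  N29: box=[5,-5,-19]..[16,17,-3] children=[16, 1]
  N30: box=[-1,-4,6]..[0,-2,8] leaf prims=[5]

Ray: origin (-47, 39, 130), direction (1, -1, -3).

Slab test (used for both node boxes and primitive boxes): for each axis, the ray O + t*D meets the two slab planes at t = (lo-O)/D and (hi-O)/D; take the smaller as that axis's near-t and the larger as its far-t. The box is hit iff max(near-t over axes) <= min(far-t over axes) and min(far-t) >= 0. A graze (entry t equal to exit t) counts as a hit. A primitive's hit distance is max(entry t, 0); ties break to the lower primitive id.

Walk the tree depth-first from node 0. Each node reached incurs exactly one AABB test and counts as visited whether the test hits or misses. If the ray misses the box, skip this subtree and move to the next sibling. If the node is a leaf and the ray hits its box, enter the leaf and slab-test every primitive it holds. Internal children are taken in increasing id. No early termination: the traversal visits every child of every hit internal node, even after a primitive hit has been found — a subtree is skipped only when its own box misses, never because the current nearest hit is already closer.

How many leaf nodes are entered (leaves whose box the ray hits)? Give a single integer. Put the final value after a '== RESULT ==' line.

Trace the traversal:
N0 x:[27,68] y:[17,57] z:[36,149/3] -> hit [36,149/3], descend [5, 9]
  N5 x:[27,39] y:[17,57] z:[36,49] -> hit [36,39], descend [20, 27]
    N20 x:[29,39] y:[17,39] z:[110/3,140/3] -> hit [110/3,39], descend [6, 23]
      N6 x:[29,39] y:[17,33] z:[133/3,140/3] -> miss, prune
      N23 x:[33,39] y:[23,39] z:[110/3,119/3] -> hit [110/3,39], descend [11, 26]
        N11 x:[33,39] y:[38,39] z:[113/3,119/3] -> hit [38,39] leaf, test {P2@t=38}
        N26 x:[36,39] y:[23,27] z:[110/3,113/3] -> miss, prune
    N27 x:[27,34] y:[46,57] z:[36,49] -> miss, prune
  N9 x:[41,68] y:[22,51] z:[110/3,149/3] -> hit [41,149/3], descend [8, 15]
    N8 x:[42,63] y:[22,44] z:[122/3,149/3] -> hit [42,44], descend [28, 29]
      N28 x:[42,47] y:[24,43] z:[122/3,125/3] -> miss, prune
      N29 x:[52,63] y:[22,44] z:[133/3,149/3] -> miss, prune
    N15 x:[41,68] y:[22,51] z:[110/3,40] -> miss, prune

13 AABB tests over nodes [0, 5, 20, 6, 23, 11, 26, 27, 9, 8, 28, 29, 15]; 1 leaf entered; closest P2.

== RESULT ==
1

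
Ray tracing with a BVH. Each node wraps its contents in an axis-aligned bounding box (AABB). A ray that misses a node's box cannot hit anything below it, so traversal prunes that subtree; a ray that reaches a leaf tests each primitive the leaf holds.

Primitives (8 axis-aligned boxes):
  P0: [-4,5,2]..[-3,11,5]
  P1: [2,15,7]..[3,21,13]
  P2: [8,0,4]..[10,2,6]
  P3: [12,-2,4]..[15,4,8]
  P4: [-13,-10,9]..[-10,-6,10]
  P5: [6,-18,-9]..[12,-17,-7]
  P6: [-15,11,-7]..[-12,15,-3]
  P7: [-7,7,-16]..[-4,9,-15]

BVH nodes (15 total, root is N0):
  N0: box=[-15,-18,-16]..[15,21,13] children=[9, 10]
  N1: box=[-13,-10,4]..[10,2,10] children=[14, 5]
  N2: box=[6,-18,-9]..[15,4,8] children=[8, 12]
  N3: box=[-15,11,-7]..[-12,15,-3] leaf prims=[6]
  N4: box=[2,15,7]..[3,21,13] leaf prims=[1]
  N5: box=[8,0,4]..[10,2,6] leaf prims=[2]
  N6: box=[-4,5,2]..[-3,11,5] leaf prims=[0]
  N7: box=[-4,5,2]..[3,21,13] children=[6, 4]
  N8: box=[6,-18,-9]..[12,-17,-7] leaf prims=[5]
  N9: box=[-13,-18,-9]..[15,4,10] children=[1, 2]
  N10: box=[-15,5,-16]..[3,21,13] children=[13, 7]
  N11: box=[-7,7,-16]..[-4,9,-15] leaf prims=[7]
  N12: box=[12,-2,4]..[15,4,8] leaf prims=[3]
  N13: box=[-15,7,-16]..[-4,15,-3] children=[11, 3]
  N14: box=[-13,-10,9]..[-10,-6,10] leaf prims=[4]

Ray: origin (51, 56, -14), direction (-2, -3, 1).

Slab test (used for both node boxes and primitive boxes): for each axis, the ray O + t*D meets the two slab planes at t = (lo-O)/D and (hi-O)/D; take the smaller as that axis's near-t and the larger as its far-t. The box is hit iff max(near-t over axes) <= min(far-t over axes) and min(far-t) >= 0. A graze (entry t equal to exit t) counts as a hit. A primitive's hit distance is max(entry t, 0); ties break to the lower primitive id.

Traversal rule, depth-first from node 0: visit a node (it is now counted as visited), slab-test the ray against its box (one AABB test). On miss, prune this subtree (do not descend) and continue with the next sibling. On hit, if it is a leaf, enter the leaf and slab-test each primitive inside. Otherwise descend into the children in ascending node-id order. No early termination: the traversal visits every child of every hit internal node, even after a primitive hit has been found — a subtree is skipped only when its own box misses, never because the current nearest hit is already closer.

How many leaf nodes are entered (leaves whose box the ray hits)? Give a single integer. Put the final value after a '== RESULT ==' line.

Trace the traversal:
N0 x:[18,33] y:[35/3,74/3] z:[-2,27] -> hit [18,74/3], descend [9, 10]
  N9 x:[18,32] y:[52/3,74/3] z:[5,24] -> hit [18,24], descend [1, 2]
    N1 x:[41/2,32] y:[18,22] z:[18,24] -> hit [41/2,22], descend [5, 14]
      N5 x:[41/2,43/2] y:[18,56/3] z:[18,20] -> miss, prune
      N14 x:[61/2,32] y:[62/3,22] z:[23,24] -> miss, prune
    N2 x:[18,45/2] y:[52/3,74/3] z:[5,22] -> hit [18,22], descend [8, 12]
      N8 x:[39/2,45/2] y:[73/3,74/3] z:[5,7] -> miss, prune
      N12 x:[18,39/2] y:[52/3,58/3] z:[18,22] -> hit [18,58/3] leaf, test {P3@t=18}
  N10 x:[24,33] y:[35/3,17] z:[-2,27] -> miss, prune

order=[0, 9, 1, 5, 14, 2, 8, 12, 10]  |boxes|=9  |leaves|=1  hit=P3

== RESULT ==
1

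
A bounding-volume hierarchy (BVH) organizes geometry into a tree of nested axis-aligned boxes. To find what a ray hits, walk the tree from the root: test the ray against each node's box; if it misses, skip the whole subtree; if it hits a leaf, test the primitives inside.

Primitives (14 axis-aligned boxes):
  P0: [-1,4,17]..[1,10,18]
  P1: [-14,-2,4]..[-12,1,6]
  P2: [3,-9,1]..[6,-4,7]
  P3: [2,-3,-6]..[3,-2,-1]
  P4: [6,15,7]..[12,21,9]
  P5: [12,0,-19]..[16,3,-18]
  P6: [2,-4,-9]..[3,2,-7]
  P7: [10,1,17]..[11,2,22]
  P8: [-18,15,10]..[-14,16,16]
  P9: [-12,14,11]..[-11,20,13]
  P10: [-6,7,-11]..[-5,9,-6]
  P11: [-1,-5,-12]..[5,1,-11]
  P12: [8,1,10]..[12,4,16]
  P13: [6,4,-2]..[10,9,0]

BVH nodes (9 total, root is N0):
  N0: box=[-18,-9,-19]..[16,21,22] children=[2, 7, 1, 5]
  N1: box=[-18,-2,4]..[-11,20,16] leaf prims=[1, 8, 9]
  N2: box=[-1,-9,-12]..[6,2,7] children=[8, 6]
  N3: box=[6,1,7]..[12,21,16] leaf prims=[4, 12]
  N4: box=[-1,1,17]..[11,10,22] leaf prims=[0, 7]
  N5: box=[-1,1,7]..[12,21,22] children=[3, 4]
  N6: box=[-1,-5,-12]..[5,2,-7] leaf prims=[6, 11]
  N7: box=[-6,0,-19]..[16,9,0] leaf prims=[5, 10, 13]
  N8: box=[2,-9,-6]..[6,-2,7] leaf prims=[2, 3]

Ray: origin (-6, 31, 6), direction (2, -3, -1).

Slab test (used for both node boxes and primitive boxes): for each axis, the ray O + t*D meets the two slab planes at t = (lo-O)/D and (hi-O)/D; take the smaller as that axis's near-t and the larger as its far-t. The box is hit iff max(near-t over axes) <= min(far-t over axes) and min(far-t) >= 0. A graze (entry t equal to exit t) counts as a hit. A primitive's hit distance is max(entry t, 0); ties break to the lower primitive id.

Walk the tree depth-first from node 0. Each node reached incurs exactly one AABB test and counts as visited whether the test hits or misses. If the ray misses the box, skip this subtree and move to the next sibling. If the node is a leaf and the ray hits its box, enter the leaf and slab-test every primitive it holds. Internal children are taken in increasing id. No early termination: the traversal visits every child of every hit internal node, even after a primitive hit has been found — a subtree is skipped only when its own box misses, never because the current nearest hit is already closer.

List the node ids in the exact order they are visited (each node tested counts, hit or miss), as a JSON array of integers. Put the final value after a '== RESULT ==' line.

Trace the traversal:
N0 x:[-6,11] y:[10/3,40/3] z:[-16,25] -> hit [10/3,11], descend [1, 2, 5, 7]
  N1 x:[-6,-5/2] y:[11/3,11] z:[-10,2] -> miss, prune
  N2 x:[5/2,6] y:[29/3,40/3] z:[-1,18] -> miss, prune
  N5 x:[5/2,9] y:[10/3,10] z:[-16,-1] -> miss, prune
  N7 x:[0,11] y:[22/3,31/3] z:[6,25] -> hit [22/3,31/3] leaf, test {P5(miss), P10(miss), P13@t=22/3}

Summary -> nodes [0, 1, 2, 5, 7]; box-tests=5; leaf-entries=1; first=P13

== RESULT ==
[0, 1, 2, 5, 7]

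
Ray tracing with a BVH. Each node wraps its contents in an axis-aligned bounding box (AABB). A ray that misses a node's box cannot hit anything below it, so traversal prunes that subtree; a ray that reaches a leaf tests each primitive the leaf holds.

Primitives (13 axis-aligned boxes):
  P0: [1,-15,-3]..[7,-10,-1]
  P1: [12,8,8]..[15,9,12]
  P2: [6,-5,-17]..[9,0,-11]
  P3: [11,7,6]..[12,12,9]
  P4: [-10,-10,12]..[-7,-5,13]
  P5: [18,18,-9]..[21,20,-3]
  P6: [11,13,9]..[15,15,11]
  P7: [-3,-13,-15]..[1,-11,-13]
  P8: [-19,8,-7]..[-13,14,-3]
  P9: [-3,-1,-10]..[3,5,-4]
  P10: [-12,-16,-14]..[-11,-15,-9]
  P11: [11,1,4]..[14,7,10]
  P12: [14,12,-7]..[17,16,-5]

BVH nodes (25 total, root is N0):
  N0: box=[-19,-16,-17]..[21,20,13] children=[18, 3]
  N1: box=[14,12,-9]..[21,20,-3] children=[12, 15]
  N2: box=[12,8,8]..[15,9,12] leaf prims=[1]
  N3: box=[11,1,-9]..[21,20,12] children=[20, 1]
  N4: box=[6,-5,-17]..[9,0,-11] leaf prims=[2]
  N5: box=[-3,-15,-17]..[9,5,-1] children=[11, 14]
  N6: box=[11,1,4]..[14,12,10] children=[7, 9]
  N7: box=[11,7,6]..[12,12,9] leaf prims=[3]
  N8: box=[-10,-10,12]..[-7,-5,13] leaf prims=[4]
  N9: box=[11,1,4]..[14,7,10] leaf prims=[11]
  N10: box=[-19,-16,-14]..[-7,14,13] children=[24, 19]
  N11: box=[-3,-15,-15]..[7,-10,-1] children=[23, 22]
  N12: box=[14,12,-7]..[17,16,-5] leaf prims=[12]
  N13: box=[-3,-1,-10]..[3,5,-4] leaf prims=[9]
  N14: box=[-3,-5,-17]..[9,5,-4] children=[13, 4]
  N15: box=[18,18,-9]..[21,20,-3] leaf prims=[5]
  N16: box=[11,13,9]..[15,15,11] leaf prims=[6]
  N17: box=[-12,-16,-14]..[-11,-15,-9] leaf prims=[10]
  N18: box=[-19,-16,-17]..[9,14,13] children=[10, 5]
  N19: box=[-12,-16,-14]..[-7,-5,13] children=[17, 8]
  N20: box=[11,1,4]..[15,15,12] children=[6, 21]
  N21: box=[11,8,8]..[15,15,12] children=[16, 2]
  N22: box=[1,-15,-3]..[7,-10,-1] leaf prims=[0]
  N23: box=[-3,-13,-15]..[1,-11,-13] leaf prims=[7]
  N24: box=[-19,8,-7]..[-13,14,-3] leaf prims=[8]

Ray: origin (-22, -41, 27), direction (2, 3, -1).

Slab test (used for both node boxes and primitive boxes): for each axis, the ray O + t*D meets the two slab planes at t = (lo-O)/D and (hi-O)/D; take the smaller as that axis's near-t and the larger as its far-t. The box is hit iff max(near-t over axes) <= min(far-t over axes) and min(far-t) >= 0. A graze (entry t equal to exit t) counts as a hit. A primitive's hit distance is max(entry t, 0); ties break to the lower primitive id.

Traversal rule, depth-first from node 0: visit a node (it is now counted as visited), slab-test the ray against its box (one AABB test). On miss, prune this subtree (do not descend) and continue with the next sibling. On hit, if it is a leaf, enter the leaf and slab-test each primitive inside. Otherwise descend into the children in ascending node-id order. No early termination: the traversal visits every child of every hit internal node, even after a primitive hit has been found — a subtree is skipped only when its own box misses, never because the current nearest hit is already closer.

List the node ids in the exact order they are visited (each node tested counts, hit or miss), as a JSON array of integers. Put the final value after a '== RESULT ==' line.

Traverse from the root:
N0 x:[3/2,43/2] y:[25/3,61/3] z:[14,44] -> hit [14,61/3], descend [3, 18]
  N3 x:[33/2,43/2] y:[14,61/3] z:[15,36] -> hit [33/2,61/3], descend [1, 20]
    N1 x:[18,43/2] y:[53/3,61/3] z:[30,36] -> miss, prune
    N20 x:[33/2,37/2] y:[14,56/3] z:[15,23] -> hit [33/2,37/2], descend [6, 21]
      N6 x:[33/2,18] y:[14,53/3] z:[17,23] -> hit [17,53/3], descend [7, 9]
        N7 x:[33/2,17] y:[16,53/3] z:[18,21] -> miss, prune
        N9 x:[33/2,18] y:[14,16] z:[17,23] -> miss, prune
      N21 x:[33/2,37/2] y:[49/3,56/3] z:[15,19] -> hit [33/2,37/2], descend [2, 16]
        N2 x:[17,37/2] y:[49/3,50/3] z:[15,19] -> miss, prune
        N16 x:[33/2,37/2] y:[18,56/3] z:[16,18] -> hit [18,18] leaf, test {P6@t=18}
  N18 x:[3/2,31/2] y:[25/3,55/3] z:[14,44] -> hit [14,31/2], descend [5, 10]
    N5 x:[19/2,31/2] y:[26/3,46/3] z:[28,44] -> miss, prune
    N10 x:[3/2,15/2] y:[25/3,55/3] z:[14,41] -> miss, prune

Visited [0, 3, 1, 20, 6, 7, 9, 21, 2, 16, 18, 5, 10]. Tests: 13 box, 1 leaf. Nearest: P6.

== RESULT ==
[0, 3, 1, 20, 6, 7, 9, 21, 2, 16, 18, 5, 10]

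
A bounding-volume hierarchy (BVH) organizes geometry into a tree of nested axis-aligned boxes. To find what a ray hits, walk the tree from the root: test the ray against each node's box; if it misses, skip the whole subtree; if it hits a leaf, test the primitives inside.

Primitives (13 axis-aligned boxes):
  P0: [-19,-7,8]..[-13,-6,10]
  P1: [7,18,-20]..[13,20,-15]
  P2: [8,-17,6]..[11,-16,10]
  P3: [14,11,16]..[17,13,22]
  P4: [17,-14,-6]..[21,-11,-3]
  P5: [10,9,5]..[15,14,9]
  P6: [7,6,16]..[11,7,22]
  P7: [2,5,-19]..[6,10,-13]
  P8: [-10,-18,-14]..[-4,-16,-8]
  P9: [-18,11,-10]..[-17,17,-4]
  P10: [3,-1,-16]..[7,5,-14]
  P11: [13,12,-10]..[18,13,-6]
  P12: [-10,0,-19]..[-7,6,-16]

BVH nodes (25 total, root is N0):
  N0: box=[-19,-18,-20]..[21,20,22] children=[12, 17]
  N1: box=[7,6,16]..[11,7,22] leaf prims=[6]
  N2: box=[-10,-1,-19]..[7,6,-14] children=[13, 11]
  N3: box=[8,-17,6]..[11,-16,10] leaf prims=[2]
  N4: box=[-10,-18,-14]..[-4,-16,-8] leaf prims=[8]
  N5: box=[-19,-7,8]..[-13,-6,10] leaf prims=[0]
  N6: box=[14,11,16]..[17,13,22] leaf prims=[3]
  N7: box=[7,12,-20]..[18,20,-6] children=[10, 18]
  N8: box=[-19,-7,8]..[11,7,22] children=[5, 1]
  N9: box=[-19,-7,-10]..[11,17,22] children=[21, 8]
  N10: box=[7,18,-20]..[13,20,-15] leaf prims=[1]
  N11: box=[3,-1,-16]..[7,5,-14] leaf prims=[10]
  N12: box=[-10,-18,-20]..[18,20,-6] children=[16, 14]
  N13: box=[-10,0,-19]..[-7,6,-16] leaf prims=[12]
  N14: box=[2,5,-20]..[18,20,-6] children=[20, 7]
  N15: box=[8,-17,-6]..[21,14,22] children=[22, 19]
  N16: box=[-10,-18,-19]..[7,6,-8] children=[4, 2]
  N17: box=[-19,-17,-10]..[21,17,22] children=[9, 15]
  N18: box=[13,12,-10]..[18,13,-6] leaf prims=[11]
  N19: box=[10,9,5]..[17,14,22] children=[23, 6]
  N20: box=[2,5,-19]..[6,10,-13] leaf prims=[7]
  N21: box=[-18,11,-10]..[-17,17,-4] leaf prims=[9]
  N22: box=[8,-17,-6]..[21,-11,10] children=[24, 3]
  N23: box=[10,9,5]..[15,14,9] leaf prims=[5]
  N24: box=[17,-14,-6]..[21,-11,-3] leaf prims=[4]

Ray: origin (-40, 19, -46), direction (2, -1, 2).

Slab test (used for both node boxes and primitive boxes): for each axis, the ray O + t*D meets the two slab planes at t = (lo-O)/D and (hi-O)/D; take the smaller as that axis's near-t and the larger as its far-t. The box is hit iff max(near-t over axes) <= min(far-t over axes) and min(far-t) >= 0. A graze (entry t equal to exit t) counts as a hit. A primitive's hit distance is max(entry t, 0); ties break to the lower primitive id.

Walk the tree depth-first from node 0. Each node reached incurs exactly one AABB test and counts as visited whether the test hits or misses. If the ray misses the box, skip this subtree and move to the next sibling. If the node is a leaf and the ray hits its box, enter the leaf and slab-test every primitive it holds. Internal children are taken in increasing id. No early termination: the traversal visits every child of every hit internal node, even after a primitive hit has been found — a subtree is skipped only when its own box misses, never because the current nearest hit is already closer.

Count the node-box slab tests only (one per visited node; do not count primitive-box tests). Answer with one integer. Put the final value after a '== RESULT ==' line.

Trace the traversal:
N0 x:[21/2,61/2] y:[-1,37] z:[13,34] -> hit [13,61/2], descend [12, 17]
  N12 x:[15,29] y:[-1,37] z:[13,20] -> hit [15,20], descend [14, 16]
    N14 x:[21,29] y:[-1,14] z:[13,20] -> miss, prune
    N16 x:[15,47/2] y:[13,37] z:[27/2,19] -> hit [15,19], descend [2, 4]
      N2 x:[15,47/2] y:[13,20] z:[27/2,16] -> hit [15,16], descend [11, 13]
        N11 x:[43/2,47/2] y:[14,20] z:[15,16] -> miss, prune
        N13 x:[15,33/2] y:[13,19] z:[27/2,15] -> hit [15,15] leaf, test {P12@t=15}
      N4 x:[15,18] y:[35,37] z:[16,19] -> miss, prune
  N17 x:[21/2,61/2] y:[2,36] z:[18,34] -> hit [18,61/2], descend [9, 15]
    N9 x:[21/2,51/2] y:[2,26] z:[18,34] -> hit [18,51/2], descend [8, 21]
      N8 x:[21/2,51/2] y:[12,26] z:[27,34] -> miss, prune
      N21 x:[11,23/2] y:[2,8] z:[18,21] -> miss, prune
    N15 x:[24,61/2] y:[5,36] z:[20,34] -> hit [24,61/2], descend [19, 22]
      N19 x:[25,57/2] y:[5,10] z:[51/2,34] -> miss, prune
      N22 x:[24,61/2] y:[30,36] z:[20,28] -> miss, prune

Summary -> nodes [0, 12, 14, 16, 2, 11, 13, 4, 17, 9, 8, 21, 15, 19, 22]; box-tests=15; leaf-entries=1; first=P12

== RESULT ==
15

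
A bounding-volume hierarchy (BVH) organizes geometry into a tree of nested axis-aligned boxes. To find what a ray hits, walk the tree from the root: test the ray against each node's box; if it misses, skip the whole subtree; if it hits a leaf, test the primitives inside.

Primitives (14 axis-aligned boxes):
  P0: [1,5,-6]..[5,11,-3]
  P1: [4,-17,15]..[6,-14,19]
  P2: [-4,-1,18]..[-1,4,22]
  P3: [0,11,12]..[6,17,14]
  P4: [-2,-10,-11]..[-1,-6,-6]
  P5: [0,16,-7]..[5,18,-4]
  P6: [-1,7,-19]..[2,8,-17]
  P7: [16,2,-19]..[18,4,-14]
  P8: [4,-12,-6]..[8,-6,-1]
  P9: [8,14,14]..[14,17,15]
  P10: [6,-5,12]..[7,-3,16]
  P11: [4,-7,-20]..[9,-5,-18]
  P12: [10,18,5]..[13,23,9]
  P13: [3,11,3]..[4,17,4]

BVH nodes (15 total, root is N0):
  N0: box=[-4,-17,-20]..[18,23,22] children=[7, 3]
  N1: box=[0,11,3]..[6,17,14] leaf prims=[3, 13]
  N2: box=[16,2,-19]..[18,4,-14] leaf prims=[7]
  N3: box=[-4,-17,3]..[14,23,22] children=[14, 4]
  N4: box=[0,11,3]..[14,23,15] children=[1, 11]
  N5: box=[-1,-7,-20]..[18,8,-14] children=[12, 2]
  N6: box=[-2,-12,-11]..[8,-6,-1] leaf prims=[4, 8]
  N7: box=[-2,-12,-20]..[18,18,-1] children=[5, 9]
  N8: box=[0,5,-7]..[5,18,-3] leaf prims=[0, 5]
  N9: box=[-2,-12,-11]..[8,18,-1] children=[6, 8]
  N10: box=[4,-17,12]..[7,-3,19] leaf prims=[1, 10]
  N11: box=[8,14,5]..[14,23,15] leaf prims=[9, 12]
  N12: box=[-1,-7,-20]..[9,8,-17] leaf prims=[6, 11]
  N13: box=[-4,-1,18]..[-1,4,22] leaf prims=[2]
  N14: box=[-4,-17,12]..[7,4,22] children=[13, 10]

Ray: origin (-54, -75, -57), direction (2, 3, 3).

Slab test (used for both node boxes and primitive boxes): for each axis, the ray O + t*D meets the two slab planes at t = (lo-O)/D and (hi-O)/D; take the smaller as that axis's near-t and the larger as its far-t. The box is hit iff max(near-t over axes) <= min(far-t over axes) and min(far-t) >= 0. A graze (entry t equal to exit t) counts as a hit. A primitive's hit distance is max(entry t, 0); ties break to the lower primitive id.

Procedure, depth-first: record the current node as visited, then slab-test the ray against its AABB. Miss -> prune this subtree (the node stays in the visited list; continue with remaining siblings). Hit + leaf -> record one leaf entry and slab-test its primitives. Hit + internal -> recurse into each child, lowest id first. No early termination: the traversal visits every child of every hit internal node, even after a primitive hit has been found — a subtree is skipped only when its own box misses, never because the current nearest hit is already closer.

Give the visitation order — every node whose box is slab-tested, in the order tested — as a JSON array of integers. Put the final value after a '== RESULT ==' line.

Traverse from the root:
N0 x:[25,36] y:[58/3,98/3] z:[37/3,79/3] -> hit [25,79/3], descend [3, 7]
  N3 x:[25,34] y:[58/3,98/3] z:[20,79/3] -> hit [25,79/3], descend [4, 14]
    N4 x:[27,34] y:[86/3,98/3] z:[20,24] -> miss, prune
    N14 x:[25,61/2] y:[58/3,79/3] z:[23,79/3] -> hit [25,79/3], descend [10, 13]
      N10 x:[29,61/2] y:[58/3,24] z:[23,76/3] -> miss, prune
      N13 x:[25,53/2] y:[74/3,79/3] z:[25,79/3] -> hit [25,79/3] leaf, test {P2@t=25}
  N7 x:[26,36] y:[21,31] z:[37/3,56/3] -> miss, prune

Visited [0, 3, 4, 14, 10, 13, 7]. Tests: 7 box, 1 leaf. Nearest: P2.

== RESULT ==
[0, 3, 4, 14, 10, 13, 7]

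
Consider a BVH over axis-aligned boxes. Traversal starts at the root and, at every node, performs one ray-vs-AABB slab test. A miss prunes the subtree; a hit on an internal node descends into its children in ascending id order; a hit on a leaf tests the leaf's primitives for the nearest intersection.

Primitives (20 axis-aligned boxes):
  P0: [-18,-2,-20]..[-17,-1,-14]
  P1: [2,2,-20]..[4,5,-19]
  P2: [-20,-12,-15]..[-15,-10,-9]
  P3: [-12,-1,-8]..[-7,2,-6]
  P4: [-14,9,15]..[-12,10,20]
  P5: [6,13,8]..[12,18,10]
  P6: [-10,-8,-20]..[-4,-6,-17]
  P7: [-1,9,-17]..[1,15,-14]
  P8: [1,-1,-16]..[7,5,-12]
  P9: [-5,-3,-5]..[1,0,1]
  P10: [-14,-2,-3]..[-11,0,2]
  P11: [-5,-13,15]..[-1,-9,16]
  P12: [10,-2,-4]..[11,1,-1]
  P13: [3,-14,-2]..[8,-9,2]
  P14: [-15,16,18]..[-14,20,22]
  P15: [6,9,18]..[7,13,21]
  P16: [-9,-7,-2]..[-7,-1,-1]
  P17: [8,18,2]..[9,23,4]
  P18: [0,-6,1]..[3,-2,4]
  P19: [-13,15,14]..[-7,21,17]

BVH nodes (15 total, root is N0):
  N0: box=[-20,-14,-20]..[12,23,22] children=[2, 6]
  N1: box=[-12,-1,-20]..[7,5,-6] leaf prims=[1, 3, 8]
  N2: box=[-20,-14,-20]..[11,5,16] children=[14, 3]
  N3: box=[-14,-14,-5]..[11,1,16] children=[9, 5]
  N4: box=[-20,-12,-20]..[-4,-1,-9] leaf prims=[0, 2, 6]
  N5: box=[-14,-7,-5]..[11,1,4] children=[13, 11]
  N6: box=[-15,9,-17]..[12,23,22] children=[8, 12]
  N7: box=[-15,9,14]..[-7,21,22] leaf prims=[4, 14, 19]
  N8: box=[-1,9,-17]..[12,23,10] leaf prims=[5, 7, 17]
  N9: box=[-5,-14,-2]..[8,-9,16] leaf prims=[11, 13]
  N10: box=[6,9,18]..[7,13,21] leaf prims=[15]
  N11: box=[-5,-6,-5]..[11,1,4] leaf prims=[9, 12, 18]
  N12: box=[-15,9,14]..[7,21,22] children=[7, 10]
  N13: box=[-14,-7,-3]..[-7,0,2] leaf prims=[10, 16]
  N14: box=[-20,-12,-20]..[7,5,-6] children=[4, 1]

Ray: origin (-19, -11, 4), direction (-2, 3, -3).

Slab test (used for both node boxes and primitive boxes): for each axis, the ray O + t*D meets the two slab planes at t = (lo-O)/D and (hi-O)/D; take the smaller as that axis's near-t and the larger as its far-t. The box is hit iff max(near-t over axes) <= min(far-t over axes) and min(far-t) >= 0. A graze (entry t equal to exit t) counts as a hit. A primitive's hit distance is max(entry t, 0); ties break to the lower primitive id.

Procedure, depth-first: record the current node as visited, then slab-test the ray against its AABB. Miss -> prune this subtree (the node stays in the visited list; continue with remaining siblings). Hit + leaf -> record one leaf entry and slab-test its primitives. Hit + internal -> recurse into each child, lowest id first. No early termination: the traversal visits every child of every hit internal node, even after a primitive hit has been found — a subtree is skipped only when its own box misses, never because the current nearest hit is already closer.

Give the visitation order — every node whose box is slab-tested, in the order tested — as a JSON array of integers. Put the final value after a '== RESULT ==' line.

Walk:
N0 x:[-31/2,1/2] y:[-1,34/3] z:[-6,8] -> hit [-1,1/2], descend [2, 6]
  N2 x:[-15,1/2] y:[-1,16/3] z:[-4,8] -> hit [-1,1/2], descend [3, 14]
    N3 x:[-15,-5/2] y:[-1,4] z:[-4,3] -> miss, prune
    N14 x:[-13,1/2] y:[-1/3,16/3] z:[10/3,8] -> miss, prune
  N6 x:[-31/2,-2] y:[20/3,34/3] z:[-6,7] -> miss, prune

5 AABB tests over nodes [0, 2, 3, 14, 6]; 0 leaves entered; closest miss.

== RESULT ==
[0, 2, 3, 14, 6]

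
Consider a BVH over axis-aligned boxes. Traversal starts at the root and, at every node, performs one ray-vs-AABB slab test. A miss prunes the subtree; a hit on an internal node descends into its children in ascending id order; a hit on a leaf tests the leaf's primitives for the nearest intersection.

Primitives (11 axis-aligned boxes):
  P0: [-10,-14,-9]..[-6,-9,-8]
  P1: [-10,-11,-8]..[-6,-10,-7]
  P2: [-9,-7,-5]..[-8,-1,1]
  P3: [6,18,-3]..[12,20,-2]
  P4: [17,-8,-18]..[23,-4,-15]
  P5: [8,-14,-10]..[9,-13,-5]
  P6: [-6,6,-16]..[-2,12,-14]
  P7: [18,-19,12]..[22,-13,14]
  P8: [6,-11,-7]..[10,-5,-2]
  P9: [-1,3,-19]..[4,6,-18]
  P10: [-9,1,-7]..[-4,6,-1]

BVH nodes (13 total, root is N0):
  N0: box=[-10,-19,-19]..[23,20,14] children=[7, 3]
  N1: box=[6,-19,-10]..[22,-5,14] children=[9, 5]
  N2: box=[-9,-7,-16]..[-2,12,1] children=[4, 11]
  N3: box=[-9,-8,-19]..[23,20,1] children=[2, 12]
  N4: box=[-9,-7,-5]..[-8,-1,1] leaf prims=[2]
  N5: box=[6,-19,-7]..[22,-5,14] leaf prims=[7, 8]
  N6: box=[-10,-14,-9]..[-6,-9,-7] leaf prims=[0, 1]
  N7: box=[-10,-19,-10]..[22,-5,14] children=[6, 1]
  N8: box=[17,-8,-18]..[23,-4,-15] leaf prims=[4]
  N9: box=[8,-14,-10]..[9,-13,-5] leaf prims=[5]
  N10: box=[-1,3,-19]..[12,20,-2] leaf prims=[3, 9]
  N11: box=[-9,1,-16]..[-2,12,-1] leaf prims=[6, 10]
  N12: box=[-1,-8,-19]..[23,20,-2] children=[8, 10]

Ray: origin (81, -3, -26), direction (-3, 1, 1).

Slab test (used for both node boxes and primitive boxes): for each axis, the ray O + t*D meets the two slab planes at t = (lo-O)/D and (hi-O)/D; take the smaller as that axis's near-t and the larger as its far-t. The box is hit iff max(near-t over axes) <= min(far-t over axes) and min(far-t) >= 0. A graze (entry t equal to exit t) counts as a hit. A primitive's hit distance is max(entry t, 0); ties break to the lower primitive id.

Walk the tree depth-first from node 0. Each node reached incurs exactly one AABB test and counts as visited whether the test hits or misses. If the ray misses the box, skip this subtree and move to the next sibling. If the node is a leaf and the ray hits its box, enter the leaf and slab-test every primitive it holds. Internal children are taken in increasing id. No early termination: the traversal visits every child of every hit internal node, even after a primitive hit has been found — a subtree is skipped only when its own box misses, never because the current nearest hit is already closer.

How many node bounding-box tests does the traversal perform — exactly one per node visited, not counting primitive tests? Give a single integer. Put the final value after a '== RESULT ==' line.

Traverse from the root:
N0 x:[58/3,91/3] y:[-16,23] z:[7,40] -> hit [58/3,23], descend [3, 7]
  N3 x:[58/3,30] y:[-5,23] z:[7,27] -> hit [58/3,23], descend [2, 12]
    N2 x:[83/3,30] y:[-4,15] z:[10,27] -> miss, prune
    N12 x:[58/3,82/3] y:[-5,23] z:[7,24] -> hit [58/3,23], descend [8, 10]
      N8 x:[58/3,64/3] y:[-5,-1] z:[8,11] -> miss, prune
      N10 x:[23,82/3] y:[6,23] z:[7,24] -> hit [23,23] leaf, test {P3@t=23, P9(miss)}
  N7 x:[59/3,91/3] y:[-16,-2] z:[16,40] -> miss, prune

7 AABB tests over nodes [0, 3, 2, 12, 8, 10, 7]; 1 leaf entered; closest P3.

== RESULT ==
7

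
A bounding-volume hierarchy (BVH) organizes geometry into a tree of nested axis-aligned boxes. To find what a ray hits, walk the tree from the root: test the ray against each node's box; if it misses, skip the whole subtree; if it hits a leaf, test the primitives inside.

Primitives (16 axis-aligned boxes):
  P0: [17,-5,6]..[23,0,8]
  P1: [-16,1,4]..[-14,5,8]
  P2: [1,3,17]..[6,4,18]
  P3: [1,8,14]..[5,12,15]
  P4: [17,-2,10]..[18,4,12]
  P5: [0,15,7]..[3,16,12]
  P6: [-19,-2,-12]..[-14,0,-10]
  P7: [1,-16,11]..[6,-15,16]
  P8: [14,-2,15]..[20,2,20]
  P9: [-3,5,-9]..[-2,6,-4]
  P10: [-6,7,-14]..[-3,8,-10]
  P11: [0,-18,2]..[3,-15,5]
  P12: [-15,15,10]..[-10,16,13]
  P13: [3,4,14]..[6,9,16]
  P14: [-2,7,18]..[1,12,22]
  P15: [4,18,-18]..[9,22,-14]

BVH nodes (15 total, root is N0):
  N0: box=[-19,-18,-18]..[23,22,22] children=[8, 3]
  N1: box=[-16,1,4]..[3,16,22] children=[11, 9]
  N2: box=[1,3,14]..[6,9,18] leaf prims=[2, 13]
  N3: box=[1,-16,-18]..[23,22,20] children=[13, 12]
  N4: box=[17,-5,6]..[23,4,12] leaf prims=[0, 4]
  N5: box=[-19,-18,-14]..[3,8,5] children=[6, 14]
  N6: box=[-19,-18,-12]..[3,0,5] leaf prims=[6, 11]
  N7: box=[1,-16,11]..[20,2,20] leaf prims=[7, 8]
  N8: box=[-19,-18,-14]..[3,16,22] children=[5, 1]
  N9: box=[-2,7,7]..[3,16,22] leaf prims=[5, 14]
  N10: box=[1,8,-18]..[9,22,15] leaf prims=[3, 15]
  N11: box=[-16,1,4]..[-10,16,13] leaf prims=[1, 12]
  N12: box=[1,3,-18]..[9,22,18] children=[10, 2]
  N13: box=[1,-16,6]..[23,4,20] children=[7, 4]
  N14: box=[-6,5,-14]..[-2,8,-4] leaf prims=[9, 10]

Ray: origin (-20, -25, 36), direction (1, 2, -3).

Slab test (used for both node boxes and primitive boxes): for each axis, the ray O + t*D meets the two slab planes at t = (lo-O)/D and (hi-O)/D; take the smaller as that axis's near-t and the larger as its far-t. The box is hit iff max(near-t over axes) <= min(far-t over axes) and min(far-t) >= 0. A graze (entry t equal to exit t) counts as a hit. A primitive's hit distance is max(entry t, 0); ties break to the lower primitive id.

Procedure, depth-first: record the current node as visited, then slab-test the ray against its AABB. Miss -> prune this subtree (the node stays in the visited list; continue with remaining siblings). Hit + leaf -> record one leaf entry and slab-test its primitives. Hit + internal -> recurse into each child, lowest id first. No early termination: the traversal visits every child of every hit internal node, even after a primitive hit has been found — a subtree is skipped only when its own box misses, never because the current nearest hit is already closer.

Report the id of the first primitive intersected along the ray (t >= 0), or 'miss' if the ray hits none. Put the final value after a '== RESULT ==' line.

Trace the traversal:
N0 x:[1,43] y:[7/2,47/2] z:[14/3,18] -> hit [14/3,18], descend [3, 8]
  N3 x:[21,43] y:[9/2,47/2] z:[16/3,18] -> miss, prune
  N8 x:[1,23] y:[7/2,41/2] z:[14/3,50/3] -> hit [14/3,50/3], descend [1, 5]
    N1 x:[4,23] y:[13,41/2] z:[14/3,32/3] -> miss, prune
    N5 x:[1,23] y:[7/2,33/2] z:[31/3,50/3] -> hit [31/3,33/2], descend [6, 14]
      N6 x:[1,23] y:[7/2,25/2] z:[31/3,16] -> hit [31/3,25/2] leaf, test {P6(miss), P11(miss)}
      N14 x:[14,18] y:[15,33/2] z:[40/3,50/3] -> hit [15,33/2] leaf, test {P9(miss), P10@t=16}

order=[0, 3, 8, 1, 5, 6, 14]  |boxes|=7  |leaves|=2  hit=P10

== RESULT ==
10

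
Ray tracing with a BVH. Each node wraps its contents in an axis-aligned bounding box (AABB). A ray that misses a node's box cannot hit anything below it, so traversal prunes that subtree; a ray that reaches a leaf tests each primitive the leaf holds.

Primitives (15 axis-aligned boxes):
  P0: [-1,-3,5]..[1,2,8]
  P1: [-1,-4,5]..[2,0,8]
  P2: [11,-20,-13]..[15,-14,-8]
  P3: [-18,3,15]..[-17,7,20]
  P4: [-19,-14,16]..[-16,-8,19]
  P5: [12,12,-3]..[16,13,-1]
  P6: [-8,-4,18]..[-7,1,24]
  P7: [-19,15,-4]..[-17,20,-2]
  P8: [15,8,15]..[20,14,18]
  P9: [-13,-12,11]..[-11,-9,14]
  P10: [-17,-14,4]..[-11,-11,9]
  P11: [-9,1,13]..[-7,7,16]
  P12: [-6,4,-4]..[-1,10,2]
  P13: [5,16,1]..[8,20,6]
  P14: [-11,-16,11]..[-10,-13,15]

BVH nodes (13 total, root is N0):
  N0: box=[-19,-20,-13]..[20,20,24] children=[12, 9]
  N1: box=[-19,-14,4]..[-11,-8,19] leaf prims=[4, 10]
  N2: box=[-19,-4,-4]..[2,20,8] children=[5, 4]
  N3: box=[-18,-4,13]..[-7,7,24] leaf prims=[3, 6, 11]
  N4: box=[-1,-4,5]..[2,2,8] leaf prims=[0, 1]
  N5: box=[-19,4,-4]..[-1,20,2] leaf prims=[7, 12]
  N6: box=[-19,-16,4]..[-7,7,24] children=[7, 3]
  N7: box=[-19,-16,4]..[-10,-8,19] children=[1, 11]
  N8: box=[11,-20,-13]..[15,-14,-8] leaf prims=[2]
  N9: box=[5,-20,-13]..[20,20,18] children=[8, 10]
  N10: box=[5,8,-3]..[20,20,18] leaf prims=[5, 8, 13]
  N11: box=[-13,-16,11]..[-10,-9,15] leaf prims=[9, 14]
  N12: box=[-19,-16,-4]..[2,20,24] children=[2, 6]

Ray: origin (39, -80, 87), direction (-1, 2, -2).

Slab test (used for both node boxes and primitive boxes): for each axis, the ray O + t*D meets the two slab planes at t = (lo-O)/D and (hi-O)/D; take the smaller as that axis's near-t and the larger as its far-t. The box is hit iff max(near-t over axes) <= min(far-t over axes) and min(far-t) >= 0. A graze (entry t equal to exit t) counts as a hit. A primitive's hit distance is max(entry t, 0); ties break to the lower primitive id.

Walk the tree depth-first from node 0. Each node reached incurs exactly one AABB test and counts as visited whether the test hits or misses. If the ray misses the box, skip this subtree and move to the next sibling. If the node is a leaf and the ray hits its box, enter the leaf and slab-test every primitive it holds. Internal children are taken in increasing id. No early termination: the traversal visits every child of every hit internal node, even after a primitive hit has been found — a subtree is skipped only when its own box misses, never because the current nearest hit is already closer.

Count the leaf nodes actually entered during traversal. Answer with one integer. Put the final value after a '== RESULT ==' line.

Traverse from the root:
N0 x:[19,58] y:[30,50] z:[63/2,50] -> hit [63/2,50], descend [9, 12]
  N9 x:[19,34] y:[30,50] z:[69/2,50] -> miss, prune
  N12 x:[37,58] y:[32,50] z:[63/2,91/2] -> hit [37,91/2], descend [2, 6]
    N2 x:[37,58] y:[38,50] z:[79/2,91/2] -> hit [79/2,91/2], descend [4, 5]
      N4 x:[37,40] y:[38,41] z:[79/2,41] -> hit [79/2,40] leaf, test {P0@t=79/2, P1@t=79/2}
      N5 x:[40,58] y:[42,50] z:[85/2,91/2] -> hit [85/2,91/2] leaf, test {P7(miss), P12@t=85/2}
    N6 x:[46,58] y:[32,87/2] z:[63/2,83/2] -> miss, prune

Visited [0, 9, 12, 2, 4, 5, 6]. Tests: 7 box, 2 leaf. Nearest: P0.

== RESULT ==
2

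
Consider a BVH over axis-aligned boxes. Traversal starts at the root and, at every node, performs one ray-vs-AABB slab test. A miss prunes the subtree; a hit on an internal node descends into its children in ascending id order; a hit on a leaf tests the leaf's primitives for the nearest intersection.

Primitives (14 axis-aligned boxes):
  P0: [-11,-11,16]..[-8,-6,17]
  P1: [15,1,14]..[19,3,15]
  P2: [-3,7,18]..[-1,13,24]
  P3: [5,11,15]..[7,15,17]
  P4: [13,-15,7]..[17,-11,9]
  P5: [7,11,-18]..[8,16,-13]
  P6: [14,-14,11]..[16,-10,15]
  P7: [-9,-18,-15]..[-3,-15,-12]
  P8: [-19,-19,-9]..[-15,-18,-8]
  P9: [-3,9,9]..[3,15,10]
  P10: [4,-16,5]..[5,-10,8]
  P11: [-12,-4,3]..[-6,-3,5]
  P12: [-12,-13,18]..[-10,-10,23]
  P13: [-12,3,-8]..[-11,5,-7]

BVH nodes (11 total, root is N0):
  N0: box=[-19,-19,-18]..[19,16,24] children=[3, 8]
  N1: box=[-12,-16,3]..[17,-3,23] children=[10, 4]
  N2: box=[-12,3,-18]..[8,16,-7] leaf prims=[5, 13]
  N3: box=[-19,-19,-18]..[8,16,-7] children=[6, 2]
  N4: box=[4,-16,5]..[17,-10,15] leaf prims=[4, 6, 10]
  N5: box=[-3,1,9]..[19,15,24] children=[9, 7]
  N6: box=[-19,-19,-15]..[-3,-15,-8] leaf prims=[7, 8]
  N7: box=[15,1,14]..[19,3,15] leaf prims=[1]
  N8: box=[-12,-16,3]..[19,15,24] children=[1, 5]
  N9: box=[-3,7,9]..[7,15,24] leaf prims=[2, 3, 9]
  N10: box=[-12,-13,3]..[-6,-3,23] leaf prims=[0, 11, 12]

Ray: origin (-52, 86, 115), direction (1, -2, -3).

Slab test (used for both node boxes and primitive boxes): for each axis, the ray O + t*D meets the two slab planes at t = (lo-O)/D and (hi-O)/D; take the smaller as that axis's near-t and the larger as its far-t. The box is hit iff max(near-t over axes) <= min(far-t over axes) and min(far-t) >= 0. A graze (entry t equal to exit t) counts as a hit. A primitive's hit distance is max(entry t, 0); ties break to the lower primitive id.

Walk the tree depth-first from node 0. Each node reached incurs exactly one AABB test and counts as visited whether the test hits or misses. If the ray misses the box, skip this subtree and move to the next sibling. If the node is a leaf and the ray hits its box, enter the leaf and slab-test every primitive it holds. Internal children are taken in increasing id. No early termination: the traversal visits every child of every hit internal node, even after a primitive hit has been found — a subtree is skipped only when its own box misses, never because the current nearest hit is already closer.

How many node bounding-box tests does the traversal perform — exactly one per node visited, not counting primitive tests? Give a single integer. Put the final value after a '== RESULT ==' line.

Traverse from the root:
N0 x:[33,71] y:[35,105/2] z:[91/3,133/3] -> hit [35,133/3], descend [3, 8]
  N3 x:[33,60] y:[35,105/2] z:[122/3,133/3] -> hit [122/3,133/3], descend [2, 6]
    N2 x:[40,60] y:[35,83/2] z:[122/3,133/3] -> hit [122/3,83/2] leaf, test {P5(miss), P13@t=122/3}
    N6 x:[33,49] y:[101/2,105/2] z:[41,130/3] -> miss, prune
  N8 x:[40,71] y:[71/2,51] z:[91/3,112/3] -> miss, prune

order=[0, 3, 2, 6, 8]  |boxes|=5  |leaves|=1  hit=P13

== RESULT ==
5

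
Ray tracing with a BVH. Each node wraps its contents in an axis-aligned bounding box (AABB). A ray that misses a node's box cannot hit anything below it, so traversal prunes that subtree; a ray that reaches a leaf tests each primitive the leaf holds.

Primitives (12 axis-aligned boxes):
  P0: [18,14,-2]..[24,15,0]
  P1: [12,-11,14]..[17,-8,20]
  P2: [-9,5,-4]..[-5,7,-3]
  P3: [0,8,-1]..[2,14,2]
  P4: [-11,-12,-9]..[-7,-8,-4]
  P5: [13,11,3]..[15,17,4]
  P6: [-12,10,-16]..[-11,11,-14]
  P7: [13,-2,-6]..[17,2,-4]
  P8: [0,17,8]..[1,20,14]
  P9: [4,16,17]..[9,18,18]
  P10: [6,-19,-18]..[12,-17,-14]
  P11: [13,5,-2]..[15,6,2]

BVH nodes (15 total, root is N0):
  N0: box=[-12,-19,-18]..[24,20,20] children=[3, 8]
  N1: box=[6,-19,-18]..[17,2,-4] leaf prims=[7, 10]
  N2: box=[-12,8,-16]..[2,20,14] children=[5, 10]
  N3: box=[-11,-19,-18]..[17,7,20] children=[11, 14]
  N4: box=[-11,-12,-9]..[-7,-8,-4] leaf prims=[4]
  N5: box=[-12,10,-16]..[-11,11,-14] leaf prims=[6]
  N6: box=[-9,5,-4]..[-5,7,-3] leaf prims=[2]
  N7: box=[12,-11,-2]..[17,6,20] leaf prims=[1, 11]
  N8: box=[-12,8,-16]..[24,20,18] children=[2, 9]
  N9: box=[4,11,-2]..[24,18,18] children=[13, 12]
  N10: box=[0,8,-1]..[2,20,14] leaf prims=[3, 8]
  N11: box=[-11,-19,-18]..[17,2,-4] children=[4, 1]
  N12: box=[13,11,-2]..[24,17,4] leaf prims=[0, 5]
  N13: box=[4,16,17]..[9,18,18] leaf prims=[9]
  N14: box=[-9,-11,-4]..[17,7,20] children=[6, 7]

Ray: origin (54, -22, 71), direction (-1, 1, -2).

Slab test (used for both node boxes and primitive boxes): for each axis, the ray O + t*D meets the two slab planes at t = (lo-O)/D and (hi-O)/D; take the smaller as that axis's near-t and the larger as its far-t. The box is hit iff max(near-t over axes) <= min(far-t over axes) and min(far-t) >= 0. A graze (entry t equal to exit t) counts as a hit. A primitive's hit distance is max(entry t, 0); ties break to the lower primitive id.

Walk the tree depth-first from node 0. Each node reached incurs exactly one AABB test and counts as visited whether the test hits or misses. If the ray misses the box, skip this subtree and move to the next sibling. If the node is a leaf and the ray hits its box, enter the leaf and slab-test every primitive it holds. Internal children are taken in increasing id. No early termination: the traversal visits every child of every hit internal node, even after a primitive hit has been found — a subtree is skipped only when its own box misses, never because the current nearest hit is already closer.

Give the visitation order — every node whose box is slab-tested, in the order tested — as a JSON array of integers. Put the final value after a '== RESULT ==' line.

Traverse from the root:
N0 x:[30,66] y:[3,42] z:[51/2,89/2] -> hit [30,42], descend [3, 8]
  N3 x:[37,65] y:[3,29] z:[51/2,89/2] -> miss, prune
  N8 x:[30,66] y:[30,42] z:[53/2,87/2] -> hit [30,42], descend [2, 9]
    N2 x:[52,66] y:[30,42] z:[57/2,87/2] -> miss, prune
    N9 x:[30,50] y:[33,40] z:[53/2,73/2] -> hit [33,73/2], descend [12, 13]
      N12 x:[30,41] y:[33,39] z:[67/2,73/2] -> hit [67/2,73/2] leaf, test {P0@t=36, P5(miss)}
      N13 x:[45,50] y:[38,40] z:[53/2,27] -> miss, prune

Visited [0, 3, 8, 2, 9, 12, 13]. Tests: 7 box, 1 leaf. Nearest: P0.

== RESULT ==
[0, 3, 8, 2, 9, 12, 13]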